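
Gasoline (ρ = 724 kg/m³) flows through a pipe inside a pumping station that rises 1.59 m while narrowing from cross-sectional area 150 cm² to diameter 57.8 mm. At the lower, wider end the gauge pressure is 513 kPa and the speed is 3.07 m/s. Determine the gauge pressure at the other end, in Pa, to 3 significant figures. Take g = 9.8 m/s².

394000 Pa

The volume flow rate is constant, so v₂ = (A₁/A₂)v₁ = (150/26.2)·3.07 = 17.6 m/s.
Energy conservation along the streamline gives P₂ = P₁ − ½ρ(v₂² − v₁²) − ρg(h₂ − h₁).
P₂ = 513000 + ½·724·(3.07² − 17.6²) − 724·9.8·(+1.59) = 513000 + (-108000) − (11300) = 394000 Pa.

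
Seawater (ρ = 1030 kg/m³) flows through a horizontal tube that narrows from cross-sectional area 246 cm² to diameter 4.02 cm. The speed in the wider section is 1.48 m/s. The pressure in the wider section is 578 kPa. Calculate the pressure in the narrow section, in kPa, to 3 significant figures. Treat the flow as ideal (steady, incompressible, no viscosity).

Mass conservation (A₁v₁ = A₂v₂) gives v₂ = 1.48 × 246/12.7 = 28.7 m/s.
Along the horizontal streamline, P + ½ρv² is constant.
P₂ = P₁ − ½ρ(v₂² − v₁²) = 578000 − ½·1030·(28.7² − 1.48²) = 578000 − 423000 = 155000 Pa.

P₂ ≈ 155 kPa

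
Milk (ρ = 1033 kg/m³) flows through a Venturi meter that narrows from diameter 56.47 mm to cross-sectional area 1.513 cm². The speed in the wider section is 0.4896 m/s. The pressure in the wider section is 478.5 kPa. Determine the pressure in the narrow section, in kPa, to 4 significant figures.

Continuity gives A₁v₁ = A₂v₂, so v₂ = (25.05 cm²)/(1.513 cm²) × 0.4896 m/s = 8.105 m/s.
The pipe is horizontal, so Bernoulli reduces to P₁ + ½ρv₁² = P₂ + ½ρv₂².
P₂ = P₁ − ½ρ(v₂² − v₁²) = 478500 − ½·1033·(8.105² − 0.4896²) = 478500 − 33800 = 444700 Pa.

P₂ ≈ 444.7 kPa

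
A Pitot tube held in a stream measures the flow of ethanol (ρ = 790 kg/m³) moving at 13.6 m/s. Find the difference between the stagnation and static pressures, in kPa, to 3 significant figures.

At the stagnation point the flow is brought to rest, so Bernoulli gives P_stag − P_static = ½ρv².
ΔP = ½·790·13.6² = 73100 Pa.

ΔP = 73.1 kPa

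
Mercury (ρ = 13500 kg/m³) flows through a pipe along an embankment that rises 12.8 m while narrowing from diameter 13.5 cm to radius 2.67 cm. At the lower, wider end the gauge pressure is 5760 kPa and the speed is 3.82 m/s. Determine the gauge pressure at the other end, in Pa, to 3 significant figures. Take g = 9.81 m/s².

By continuity, v₂ = v₁·A₁/A₂ = 3.82·(143/22.4) = 24.4 m/s.
Applying Bernoulli between the two ends and solving for P₂: P₂ = P₁ + ½ρ(v₁² − v₂²) − ρgΔh.
P₂ = 5760000 + ½·13500·(3.82² − 24.4²) − 13500·9.81·(+12.8) = 5760000 + (-3920000) − (1700000) = 140000 Pa.

P₂ ≈ 140000 Pa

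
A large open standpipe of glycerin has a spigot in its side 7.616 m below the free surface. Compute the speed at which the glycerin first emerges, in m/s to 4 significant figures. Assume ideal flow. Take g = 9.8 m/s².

12.22 m/s

The surface is effectively still and both ends are open, so ½v² = gh and v = √(2·9.8·7.616) = 12.22 m/s.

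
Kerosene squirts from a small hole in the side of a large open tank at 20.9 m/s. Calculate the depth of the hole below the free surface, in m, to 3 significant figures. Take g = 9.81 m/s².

For a small hole in a large open tank, ½v² = gh, giving h = v²/(2g).
h = 20.9²/(2·9.81) = 437/19.62 = 22.3 m.

22.3 m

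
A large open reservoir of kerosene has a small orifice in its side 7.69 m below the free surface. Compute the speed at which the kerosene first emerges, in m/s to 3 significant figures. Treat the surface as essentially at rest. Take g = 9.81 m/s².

With the surface at rest and both surface and jet at atmospheric pressure, Bernoulli gives ρg h = ½ρv², so v = √(2gh) = √(2·9.81·7.69) = 12.3 m/s.

v ≈ 12.3 m/s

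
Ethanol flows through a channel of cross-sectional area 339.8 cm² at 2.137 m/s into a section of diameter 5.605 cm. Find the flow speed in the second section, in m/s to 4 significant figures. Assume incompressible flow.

The volume flow rate is constant, so v₂ = (A₁/A₂)v₁ = (339.8/24.67)·2.137 = 29.43 m/s.

29.43 m/s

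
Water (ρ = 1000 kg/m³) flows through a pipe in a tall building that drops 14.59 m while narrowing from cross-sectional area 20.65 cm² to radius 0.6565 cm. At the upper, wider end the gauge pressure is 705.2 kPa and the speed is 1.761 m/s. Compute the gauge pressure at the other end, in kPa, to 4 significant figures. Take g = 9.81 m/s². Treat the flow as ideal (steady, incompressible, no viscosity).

The volume flow rate is constant, so v₂ = (A₁/A₂)v₁ = (20.65/1.354)·1.761 = 26.86 m/s.
Bernoulli: P₁ + ½ρv₁² + ρg h₁ = P₂ + ½ρv₂² + ρg h₂, so P₂ = P₁ + ½ρ(v₁² − v₂²) − ρg(h₂ − h₁).
P₂ = 705200 + ½·1000·(1.761² − 26.86²) − 1000·9.81·(−14.59) = 705200 + (-359100) − (-143100) = 489200 Pa.

489.2 kPa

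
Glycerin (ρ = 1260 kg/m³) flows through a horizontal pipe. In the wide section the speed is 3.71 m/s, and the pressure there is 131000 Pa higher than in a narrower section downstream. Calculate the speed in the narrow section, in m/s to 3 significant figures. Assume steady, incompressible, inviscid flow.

v₂ ≈ 14.9 m/s

With h₁ = h₂, rearranging Bernoulli gives v₂ = √(v₁² + 2ΔP/ρ).
v₂ = √(3.71² + 2·131000/1260) = √(13.8 + 208) = 14.9 m/s.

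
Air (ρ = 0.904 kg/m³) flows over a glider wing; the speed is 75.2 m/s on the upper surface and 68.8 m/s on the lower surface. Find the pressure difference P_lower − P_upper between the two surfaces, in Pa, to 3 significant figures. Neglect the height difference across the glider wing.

The pressure is lower where the speed is higher: ΔP = ½ρ(v_up² − v_low²).
ΔP = ½·0.904·(75.2² − 68.8²) = 417 Pa.

ΔP = 417 Pa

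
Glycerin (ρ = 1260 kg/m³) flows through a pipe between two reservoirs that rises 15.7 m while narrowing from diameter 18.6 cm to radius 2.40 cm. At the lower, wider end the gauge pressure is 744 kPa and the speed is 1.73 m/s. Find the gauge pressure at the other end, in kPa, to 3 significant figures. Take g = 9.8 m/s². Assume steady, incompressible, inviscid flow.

The volume flow rate is constant, so v₂ = (A₁/A₂)v₁ = (272/18.1)·1.73 = 26.0 m/s.
Applying Bernoulli between the two ends and solving for P₂: P₂ = P₁ + ½ρ(v₁² − v₂²) − ρgΔh.
P₂ = 744000 + ½·1260·(1.73² − 26.0²) − 1260·9.8·(+15.7) = 744000 + (-423000) − (194000) = 127000 Pa.

P₂ ≈ 127 kPa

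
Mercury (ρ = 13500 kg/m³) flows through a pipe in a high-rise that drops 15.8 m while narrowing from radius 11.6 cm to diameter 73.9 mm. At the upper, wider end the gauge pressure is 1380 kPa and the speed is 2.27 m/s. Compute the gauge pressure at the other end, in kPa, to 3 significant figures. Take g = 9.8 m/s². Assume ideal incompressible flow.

Continuity gives A₁v₁ = A₂v₂, so v₂ = (423 cm²)/(42.9 cm²) × 2.27 m/s = 22.4 m/s.
Applying Bernoulli between the two ends and solving for P₂: P₂ = P₁ + ½ρ(v₁² − v₂²) − ρgΔh.
P₂ = 1380000 + ½·13500·(2.27² − 22.4²) − 13500·9.8·(−15.8) = 1380000 + (-3340000) − (-2090000) = 127000 Pa.

127 kPa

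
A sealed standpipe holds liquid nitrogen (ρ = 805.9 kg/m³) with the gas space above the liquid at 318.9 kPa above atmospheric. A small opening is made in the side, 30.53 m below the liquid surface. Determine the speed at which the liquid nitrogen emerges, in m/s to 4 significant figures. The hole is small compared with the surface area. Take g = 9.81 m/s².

Take point 1 at the surface (v₁ ≈ 0) and point 2 at the hole (at atmospheric pressure). Bernoulli: P₁ + ρg h = P_atm + ½ρv₂².
With P₁ − P_atm = 318900 Pa, v₂ = √(2gh + 2ΔP/ρ) = √(2·9.81·30.53 + 2·318900/805.9) = 37.29 m/s.

37.29 m/s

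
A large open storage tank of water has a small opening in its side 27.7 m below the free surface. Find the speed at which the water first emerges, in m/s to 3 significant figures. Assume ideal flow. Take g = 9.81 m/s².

v = 23.3 m/s

With the surface at rest and both surface and jet at atmospheric pressure, Bernoulli gives ρg h = ½ρv², so v = √(2gh) = √(2·9.81·27.7) = 23.3 m/s.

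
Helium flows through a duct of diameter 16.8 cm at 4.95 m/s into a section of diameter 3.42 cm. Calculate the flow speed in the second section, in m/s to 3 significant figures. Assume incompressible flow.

Continuity gives A₁v₁ = A₂v₂, so v₂ = (222 cm²)/(9.19 cm²) × 4.95 m/s = 119 m/s.

119 m/s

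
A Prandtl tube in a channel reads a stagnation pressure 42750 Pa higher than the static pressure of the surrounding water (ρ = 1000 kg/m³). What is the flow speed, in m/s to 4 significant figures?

At the stagnation point the flow is brought to rest, so Bernoulli gives P_stag − P_static = ½ρv².
v = √(2ΔP/ρ) = √(2·42750/1000) = 9.247 m/s.

9.247 m/s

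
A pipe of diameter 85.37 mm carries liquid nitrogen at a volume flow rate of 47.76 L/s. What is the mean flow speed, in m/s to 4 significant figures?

Q = 47.76 L/s = 0.04776 m³/s.
v = Q/A = 0.04776 / 0.005724 = 8.344 m/s.

v ≈ 8.344 m/s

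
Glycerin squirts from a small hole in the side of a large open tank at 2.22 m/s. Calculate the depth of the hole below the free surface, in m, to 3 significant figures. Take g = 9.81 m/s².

For a small hole in a large open tank, ½v² = gh, giving h = v²/(2g).
h = 2.22²/(2·9.81) = 4.93/19.62 = 0.251 m.

h = 0.251 m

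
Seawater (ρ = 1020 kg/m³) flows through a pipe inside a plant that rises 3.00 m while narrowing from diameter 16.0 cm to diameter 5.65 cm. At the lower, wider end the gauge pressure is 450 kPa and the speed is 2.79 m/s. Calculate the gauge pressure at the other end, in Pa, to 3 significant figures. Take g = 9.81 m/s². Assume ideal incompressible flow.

P₂ ≈ 169000 Pa

By continuity, v₂ = v₁·A₁/A₂ = 2.79·(201/25.1) = 22.4 m/s.
Energy conservation along the streamline gives P₂ = P₁ − ½ρ(v₂² − v₁²) − ρg(h₂ − h₁).
P₂ = 450000 + ½·1020·(2.79² − 22.4²) − 1020·9.81·(+3.00) = 450000 + (-251000) − (30000) = 169000 Pa.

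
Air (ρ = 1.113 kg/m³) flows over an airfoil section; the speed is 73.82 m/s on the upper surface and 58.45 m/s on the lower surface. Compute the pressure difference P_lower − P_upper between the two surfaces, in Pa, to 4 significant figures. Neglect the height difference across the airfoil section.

The pressure is lower where the speed is higher: ΔP = ½ρ(v_up² − v_low²).
ΔP = ½·1.113·(73.82² − 58.45²) = 1131 Pa.

ΔP ≈ 1131 Pa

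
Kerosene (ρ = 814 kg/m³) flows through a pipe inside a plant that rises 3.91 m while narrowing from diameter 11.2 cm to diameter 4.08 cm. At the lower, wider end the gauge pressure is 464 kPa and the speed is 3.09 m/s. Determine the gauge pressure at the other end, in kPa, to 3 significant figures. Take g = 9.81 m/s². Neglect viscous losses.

P₂ ≈ 216 kPa

Mass conservation (A₁v₁ = A₂v₂) gives v₂ = 3.09 × 98.5/13.1 = 23.3 m/s.
Applying Bernoulli between the two ends and solving for P₂: P₂ = P₁ + ½ρ(v₁² − v₂²) − ρgΔh.
P₂ = 464000 + ½·814·(3.09² − 23.3²) − 814·9.81·(+3.91) = 464000 + (-217000) − (31200) = 216000 Pa.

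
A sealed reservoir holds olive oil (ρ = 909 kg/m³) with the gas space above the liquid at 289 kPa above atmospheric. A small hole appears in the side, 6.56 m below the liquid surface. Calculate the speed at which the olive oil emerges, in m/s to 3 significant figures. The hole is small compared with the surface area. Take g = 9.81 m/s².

27.7 m/s

Take point 1 at the surface (v₁ ≈ 0) and point 2 at the hole (at atmospheric pressure). Bernoulli: P₁ + ρg h = P_atm + ½ρv₂².
With P₁ − P_atm = 289000 Pa, v₂ = √(2gh + 2ΔP/ρ) = √(2·9.81·6.56 + 2·289000/909) = 27.7 m/s.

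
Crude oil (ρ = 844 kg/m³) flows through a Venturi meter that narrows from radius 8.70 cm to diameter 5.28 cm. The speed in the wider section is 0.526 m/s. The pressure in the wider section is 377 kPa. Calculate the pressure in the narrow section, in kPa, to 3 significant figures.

The volume flow rate is constant, so v₂ = (A₁/A₂)v₁ = (238/21.9)·0.526 = 5.71 m/s.
With no height change, Bernoulli's equation is P₁ + ½ρv₁² = P₂ + ½ρv₂².
P₂ = P₁ − ½ρ(v₂² − v₁²) = 377000 − ½·844·(5.71² − 0.526²) = 377000 − 13700 = 363000 Pa.

363 kPa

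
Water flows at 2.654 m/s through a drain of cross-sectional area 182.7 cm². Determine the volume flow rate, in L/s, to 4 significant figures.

Q = A·v = 0.01827 m² × 2.654 m/s = 0.04849 m³/s.
Converting: 0.04849 m³/s × 1000 = 48.49 L/s.

Q ≈ 48.49 L/s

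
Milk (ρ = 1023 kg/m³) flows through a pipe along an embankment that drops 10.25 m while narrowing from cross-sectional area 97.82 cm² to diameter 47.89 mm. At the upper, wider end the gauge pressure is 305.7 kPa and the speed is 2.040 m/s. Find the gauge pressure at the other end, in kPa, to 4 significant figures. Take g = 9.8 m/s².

P₂ ≈ 347.8 kPa

Mass conservation (A₁v₁ = A₂v₂) gives v₂ = 2.040 × 97.82/18.01 = 11.08 m/s.
Energy conservation along the streamline gives P₂ = P₁ − ½ρ(v₂² − v₁²) − ρg(h₂ − h₁).
P₂ = 305700 + ½·1023·(2.040² − 11.08²) − 1023·9.8·(−10.25) = 305700 + (-60650) − (-102800) = 347800 Pa.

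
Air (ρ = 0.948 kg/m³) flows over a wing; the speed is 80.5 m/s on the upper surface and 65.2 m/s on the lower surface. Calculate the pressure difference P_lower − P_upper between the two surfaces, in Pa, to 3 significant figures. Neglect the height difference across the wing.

The pressure is lower where the speed is higher: ΔP = ½ρ(v_up² − v_low²).
ΔP = ½·0.948·(80.5² − 65.2²) = 1060 Pa.

ΔP ≈ 1060 Pa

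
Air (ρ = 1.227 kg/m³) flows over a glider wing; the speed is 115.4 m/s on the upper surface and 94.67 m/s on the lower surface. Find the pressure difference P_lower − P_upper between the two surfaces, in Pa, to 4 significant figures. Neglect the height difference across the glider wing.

2672 Pa

With negligible Δh, P + ½ρv² is constant, so P_low − P_up = ½ρ(v_up² − v_low²).
ΔP = ½·1.227·(115.4² − 94.67²) = 2672 Pa.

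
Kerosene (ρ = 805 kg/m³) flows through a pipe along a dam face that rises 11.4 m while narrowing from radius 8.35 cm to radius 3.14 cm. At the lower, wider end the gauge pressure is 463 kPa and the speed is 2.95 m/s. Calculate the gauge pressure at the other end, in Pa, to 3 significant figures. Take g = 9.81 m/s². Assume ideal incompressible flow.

P₂ ≈ 201000 Pa

Continuity gives A₁v₁ = A₂v₂, so v₂ = (219 cm²)/(31.0 cm²) × 2.95 m/s = 20.9 m/s.
Applying Bernoulli between the two ends and solving for P₂: P₂ = P₁ + ½ρ(v₁² − v₂²) − ρgΔh.
P₂ = 463000 + ½·805·(2.95² − 20.9²) − 805·9.81·(+11.4) = 463000 + (-172000) − (90000) = 201000 Pa.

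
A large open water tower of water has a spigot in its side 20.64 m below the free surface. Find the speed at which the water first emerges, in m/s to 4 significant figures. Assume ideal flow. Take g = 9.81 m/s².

With the surface at rest and both surface and jet at atmospheric pressure, Bernoulli gives ρg h = ½ρv², so v = √(2gh) = √(2·9.81·20.64) = 20.12 m/s.

v = 20.12 m/s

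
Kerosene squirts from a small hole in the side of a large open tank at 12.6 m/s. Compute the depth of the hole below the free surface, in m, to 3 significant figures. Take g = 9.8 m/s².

Inverting v = √(2gh) gives h = v² / 2g.
h = 12.6²/(2·9.8) = 159/19.60 = 8.10 m.

h = 8.10 m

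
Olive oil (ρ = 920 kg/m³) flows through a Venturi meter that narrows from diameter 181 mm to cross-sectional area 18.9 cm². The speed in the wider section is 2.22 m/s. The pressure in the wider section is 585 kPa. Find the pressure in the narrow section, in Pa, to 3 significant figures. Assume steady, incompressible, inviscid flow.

By continuity, v₂ = v₁·A₁/A₂ = 2.22·(257/18.9) = 30.2 m/s.
Along the horizontal streamline, P + ½ρv² is constant.
P₂ = P₁ − ½ρ(v₂² − v₁²) = 585000 − ½·920·(30.2² − 2.22²) = 585000 − 418000 = 167000 Pa.

167000 Pa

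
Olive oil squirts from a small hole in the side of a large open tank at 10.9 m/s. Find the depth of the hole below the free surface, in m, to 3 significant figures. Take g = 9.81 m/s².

Inverting v = √(2gh) gives h = v² / 2g.
h = 10.9²/(2·9.81) = 119/19.62 = 6.06 m.

h ≈ 6.06 m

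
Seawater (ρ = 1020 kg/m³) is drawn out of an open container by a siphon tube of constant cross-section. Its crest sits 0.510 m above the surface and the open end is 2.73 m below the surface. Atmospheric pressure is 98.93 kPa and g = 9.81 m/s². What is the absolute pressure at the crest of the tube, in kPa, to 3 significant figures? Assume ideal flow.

P_top ≈ 66.5 kPa

The outlet speed comes from Torricelli: v = √(2g·2.73) = 7.32 m/s.
Continuity keeps v the same throughout the tube; from surface to crest, P_atm + 0 = P_top + ½ρv² + ρg·h_top.
P_top = 98930 − ½·1020·7.32² − 1020·9.81·0.510 = 66500 Pa.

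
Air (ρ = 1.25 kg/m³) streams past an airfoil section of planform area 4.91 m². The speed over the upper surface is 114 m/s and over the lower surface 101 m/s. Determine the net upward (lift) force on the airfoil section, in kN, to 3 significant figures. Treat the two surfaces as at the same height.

F ≈ 8.58 kN

With equal heights on the two surfaces, Bernoulli gives P_lower − P_upper = ½ρ(v_upper² − v_lower²).
ΔP = ½·1.25·(114² − 101²) = 1750 Pa.
Lift = ΔP · A = 1750 × 4.91 = 8580 N.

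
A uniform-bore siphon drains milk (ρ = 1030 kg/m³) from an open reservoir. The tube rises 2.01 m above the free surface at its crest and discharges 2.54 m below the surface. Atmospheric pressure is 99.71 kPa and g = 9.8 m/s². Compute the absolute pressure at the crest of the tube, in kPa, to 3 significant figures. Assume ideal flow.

P_top ≈ 53.8 kPa

Bernoulli surface→outlet gives ½v² = g·h_out, so v = √(2·9.8·2.54) = 7.06 m/s.
Continuity keeps v the same throughout the tube; from surface to crest, P_atm + 0 = P_top + ½ρv² + ρg·h_top.
P_top = 99710 − ½·1030·7.06² − 1030·9.8·2.01 = 53800 Pa.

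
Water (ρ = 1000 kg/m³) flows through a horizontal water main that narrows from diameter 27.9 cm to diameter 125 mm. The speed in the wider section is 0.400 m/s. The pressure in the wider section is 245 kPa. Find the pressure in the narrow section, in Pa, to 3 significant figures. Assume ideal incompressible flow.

Continuity gives A₁v₁ = A₂v₂, so v₂ = (611 cm²)/(123 cm²) × 0.400 m/s = 1.99 m/s.
The pipe is horizontal, so Bernoulli reduces to P₁ + ½ρv₁² = P₂ + ½ρv₂².
P₂ = P₁ − ½ρ(v₂² − v₁²) = 245000 − ½·1000·(1.99² − 0.400²) = 245000 − 1910 = 243000 Pa.

243000 Pa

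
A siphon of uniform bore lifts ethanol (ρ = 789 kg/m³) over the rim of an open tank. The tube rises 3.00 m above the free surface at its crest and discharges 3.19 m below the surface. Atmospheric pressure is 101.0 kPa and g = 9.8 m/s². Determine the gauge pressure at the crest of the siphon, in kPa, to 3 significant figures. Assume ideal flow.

The outlet speed comes from Torricelli: v = √(2g·3.19) = 7.91 m/s.
With constant cross-section the crest speed equals v; applying Bernoulli from the surface up to the crest, P_top = P_atm − ½ρv² − ρg·h_top.
P_top = 101000 − ½·789·7.91² − 789·9.8·3.00 = 53100 Pa. So P_gauge = P_top − P_atm = -47900 Pa.

-47.9 kPa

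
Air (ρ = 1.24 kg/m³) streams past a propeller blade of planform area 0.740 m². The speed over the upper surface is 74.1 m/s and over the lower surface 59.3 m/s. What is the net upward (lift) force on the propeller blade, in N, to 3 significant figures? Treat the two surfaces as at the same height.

With equal heights on the two surfaces, Bernoulli gives P_lower − P_upper = ½ρ(v_upper² − v_lower²).
ΔP = ½·1.24·(74.1² − 59.3²) = 1220 Pa.
Lift = ΔP · A = 1220 × 0.740 = 906 N.

F ≈ 906 N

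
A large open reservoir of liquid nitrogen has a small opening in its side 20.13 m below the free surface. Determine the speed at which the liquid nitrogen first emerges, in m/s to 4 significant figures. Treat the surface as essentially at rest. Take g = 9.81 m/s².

With the surface at rest and both surface and jet at atmospheric pressure, Bernoulli gives ρg h = ½ρv², so v = √(2gh) = √(2·9.81·20.13) = 19.87 m/s.

v = 19.87 m/s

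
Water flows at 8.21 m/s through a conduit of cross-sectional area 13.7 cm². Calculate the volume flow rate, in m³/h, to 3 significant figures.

40.5 m³/h

Q = A·v = 0.00137 m² × 8.21 m/s = 0.0112 m³/s.
Converting: 0.0112 m³/s × 3600 = 40.5 m³/h.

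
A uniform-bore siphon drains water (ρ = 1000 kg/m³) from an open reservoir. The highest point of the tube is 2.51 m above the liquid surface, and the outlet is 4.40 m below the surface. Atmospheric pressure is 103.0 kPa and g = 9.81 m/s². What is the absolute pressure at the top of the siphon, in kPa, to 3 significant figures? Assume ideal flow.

From the surface to the outlet (both open to atmosphere, surface at rest): v = √(2g·h_out) = √(2·9.81·4.40) = 9.29 m/s.
With constant cross-section the crest speed equals v; applying Bernoulli from the surface up to the crest, P_top = P_atm − ½ρv² − ρg·h_top.
P_top = 103000 − ½·1000·9.29² − 1000·9.81·2.51 = 35200 Pa.

35.2 kPa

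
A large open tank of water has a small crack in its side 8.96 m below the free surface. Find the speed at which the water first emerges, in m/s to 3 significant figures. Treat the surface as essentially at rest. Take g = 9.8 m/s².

v ≈ 13.3 m/s

Torricelli's result v = √(2gh) gives v = √(2·9.8·8.96) = 13.3 m/s.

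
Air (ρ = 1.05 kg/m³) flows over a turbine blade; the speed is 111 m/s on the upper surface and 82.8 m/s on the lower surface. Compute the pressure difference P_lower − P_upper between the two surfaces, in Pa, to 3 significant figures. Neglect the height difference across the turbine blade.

ΔP = 2870 Pa

With negligible Δh, P + ½ρv² is constant, so P_low − P_up = ½ρ(v_up² − v_low²).
ΔP = ½·1.05·(111² − 82.8²) = 2870 Pa.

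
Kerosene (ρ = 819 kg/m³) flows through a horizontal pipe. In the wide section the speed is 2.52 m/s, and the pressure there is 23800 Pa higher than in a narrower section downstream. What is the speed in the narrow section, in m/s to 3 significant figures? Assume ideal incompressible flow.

v₂ ≈ 8.03 m/s

Horizontal Bernoulli: P₁ + ½ρv₁² = P₂ + ½ρv₂², so v₂² = v₁² + 2(P₁ − P₂)/ρ.
v₂ = √(2.52² + 2·23800/819) = √(6.35 + 58.1) = 8.03 m/s.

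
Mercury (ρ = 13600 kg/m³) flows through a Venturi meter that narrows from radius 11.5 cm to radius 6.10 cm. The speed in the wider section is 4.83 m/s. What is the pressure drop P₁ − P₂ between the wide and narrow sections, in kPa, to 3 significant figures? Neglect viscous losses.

By continuity, v₂ = v₁·A₁/A₂ = 4.83·(415/117) = 17.2 m/s.
Bernoulli (h₁ = h₂): P₁ − P₂ = ½ρ(v₂² − v₁²).
P₁ − P₂ = ½·13600·(17.2² − 4.83²) = ½·13600·271 = 1850000 Pa.

1850 kPa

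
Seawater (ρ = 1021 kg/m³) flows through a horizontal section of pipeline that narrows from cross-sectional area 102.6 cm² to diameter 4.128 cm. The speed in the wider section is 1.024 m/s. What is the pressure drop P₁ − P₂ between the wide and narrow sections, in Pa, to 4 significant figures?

By continuity, v₂ = v₁·A₁/A₂ = 1.024·(102.6/13.38) = 7.850 m/s.
With no height change, Bernoulli's equation is P₁ + ½ρv₁² = P₂ + ½ρv₂².
P₁ − P₂ = ½·1021·(7.850² − 1.024²) = ½·1021·60.58 = 30920 Pa.

ΔP = 30920 Pa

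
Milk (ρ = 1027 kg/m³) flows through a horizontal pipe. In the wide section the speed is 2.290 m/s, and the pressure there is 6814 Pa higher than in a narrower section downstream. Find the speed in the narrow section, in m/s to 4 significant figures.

Along the level pipe P + ½ρv² is conserved, hence v₂² = v₁² + 2(P₁ − P₂)/ρ.
v₂ = √(2.290² + 2·6814/1027) = √(5.244 + 13.27) = 4.303 m/s.

v₂ = 4.303 m/s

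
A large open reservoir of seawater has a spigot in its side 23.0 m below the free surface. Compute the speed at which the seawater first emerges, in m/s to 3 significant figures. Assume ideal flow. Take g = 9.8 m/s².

v = 21.2 m/s

Torricelli's result v = √(2gh) gives v = √(2·9.8·23.0) = 21.2 m/s.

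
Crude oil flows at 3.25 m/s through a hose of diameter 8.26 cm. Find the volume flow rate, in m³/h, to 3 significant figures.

Q = A·v = 0.00536 m² × 3.25 m/s = 0.0174 m³/s.
Converting: 0.0174 m³/s × 3600 = 62.7 m³/h.

Q = 62.7 m³/h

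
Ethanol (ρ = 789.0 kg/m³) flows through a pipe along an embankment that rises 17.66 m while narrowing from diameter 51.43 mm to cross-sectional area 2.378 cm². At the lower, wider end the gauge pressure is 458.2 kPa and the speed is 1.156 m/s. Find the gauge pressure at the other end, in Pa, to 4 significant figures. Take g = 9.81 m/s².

281800 Pa

Mass conservation (A₁v₁ = A₂v₂) gives v₂ = 1.156 × 20.77/2.378 = 10.10 m/s.
Applying Bernoulli between the two ends and solving for P₂: P₂ = P₁ + ½ρ(v₁² − v₂²) − ρgΔh.
P₂ = 458200 + ½·789.0·(1.156² − 10.10²) − 789.0·9.81·(+17.66) = 458200 + (-39710) − (136700) = 281800 Pa.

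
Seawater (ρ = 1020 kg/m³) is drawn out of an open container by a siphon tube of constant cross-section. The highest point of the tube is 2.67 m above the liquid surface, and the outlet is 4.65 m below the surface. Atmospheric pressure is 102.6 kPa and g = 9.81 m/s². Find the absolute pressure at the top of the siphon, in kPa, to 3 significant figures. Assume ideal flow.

P_top ≈ 29.4 kPa

Bernoulli surface→outlet gives ½v² = g·h_out, so v = √(2·9.81·4.65) = 9.55 m/s.
Continuity keeps v the same throughout the tube; from surface to crest, P_atm + 0 = P_top + ½ρv² + ρg·h_top.
P_top = 102600 − ½·1020·9.55² − 1020·9.81·2.67 = 29400 Pa.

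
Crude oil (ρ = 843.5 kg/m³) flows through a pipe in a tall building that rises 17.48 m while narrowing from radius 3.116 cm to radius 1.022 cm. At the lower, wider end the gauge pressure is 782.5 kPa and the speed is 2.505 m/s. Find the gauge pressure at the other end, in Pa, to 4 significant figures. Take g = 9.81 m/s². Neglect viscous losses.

Mass conservation (A₁v₁ = A₂v₂) gives v₂ = 2.505 × 30.50/3.281 = 23.29 m/s.
Bernoulli: P₁ + ½ρv₁² + ρg h₁ = P₂ + ½ρv₂² + ρg h₂, so P₂ = P₁ + ½ρ(v₁² − v₂²) − ρg(h₂ − h₁).
P₂ = 782500 + ½·843.5·(2.505² − 23.29²) − 843.5·9.81·(+17.48) = 782500 + (-226000) − (144600) = 411800 Pa.

P₂ ≈ 411800 Pa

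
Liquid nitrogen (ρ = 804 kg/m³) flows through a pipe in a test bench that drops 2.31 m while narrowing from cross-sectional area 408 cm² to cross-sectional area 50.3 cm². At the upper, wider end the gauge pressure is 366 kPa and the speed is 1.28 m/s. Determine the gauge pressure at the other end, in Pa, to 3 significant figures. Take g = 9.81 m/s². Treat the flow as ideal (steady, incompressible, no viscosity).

Continuity gives A₁v₁ = A₂v₂, so v₂ = (408 cm²)/(50.3 cm²) × 1.28 m/s = 10.4 m/s.
Applying Bernoulli between the two ends and solving for P₂: P₂ = P₁ + ½ρ(v₁² − v₂²) − ρgΔh.
P₂ = 366000 + ½·804·(1.28² − 10.4²) − 804·9.81·(−2.31) = 366000 + (-42700) − (-18200) = 342000 Pa.

P₂ ≈ 342000 Pa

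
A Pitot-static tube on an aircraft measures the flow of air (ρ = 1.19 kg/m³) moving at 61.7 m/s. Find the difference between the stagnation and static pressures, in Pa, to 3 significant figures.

The dynamic pressure equals the rise in static pressure at the stagnation point: ΔP = ½ρv².
ΔP = ½·1.19·61.7² = 2270 Pa.

ΔP = 2270 Pa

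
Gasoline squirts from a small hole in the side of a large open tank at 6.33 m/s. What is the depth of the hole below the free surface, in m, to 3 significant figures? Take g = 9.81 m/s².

2.04 m

Torricelli: v = √(2gh), so h = v²/(2g).
h = 6.33²/(2·9.81) = 40.1/19.62 = 2.04 m.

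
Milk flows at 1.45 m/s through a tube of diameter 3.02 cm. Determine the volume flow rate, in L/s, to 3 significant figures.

Q = A·v = 0.000716 m² × 1.45 m/s = 0.00104 m³/s.
Converting: 0.00104 m³/s × 1000 = 1.04 L/s.

1.04 L/s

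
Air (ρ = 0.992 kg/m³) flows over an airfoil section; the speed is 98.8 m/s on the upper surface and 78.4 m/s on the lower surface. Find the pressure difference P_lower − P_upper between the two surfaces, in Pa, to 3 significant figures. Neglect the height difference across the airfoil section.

ΔP ≈ 1790 Pa

Bernoulli (same height): P_lower − P_upper = ½ρ(v_upper² − v_lower²).
ΔP = ½·0.992·(98.8² − 78.4²) = 1790 Pa.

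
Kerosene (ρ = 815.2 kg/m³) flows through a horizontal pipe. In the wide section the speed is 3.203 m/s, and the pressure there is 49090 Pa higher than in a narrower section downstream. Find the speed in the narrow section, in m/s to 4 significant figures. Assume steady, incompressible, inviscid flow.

11.43 m/s

With h₁ = h₂, rearranging Bernoulli gives v₂ = √(v₁² + 2ΔP/ρ).
v₂ = √(3.203² + 2·49090/815.2) = √(10.26 + 120.4) = 11.43 m/s.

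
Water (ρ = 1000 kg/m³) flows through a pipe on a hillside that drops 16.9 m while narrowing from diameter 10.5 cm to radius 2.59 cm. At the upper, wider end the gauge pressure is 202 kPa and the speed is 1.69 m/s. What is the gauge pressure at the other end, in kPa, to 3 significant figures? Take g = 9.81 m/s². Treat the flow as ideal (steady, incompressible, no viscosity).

Continuity gives A₁v₁ = A₂v₂, so v₂ = (86.6 cm²)/(21.1 cm²) × 1.69 m/s = 6.94 m/s.
Energy conservation along the streamline gives P₂ = P₁ − ½ρ(v₂² − v₁²) − ρg(h₂ − h₁).
P₂ = 202000 + ½·1000·(1.69² − 6.94²) − 1000·9.81·(−16.9) = 202000 + (-22700) − (-166000) = 345000 Pa.

P₂ ≈ 345 kPa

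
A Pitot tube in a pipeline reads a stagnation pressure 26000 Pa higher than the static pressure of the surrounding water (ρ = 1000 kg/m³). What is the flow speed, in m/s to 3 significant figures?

7.21 m/s

The dynamic pressure equals the rise in static pressure at the stagnation point: ΔP = ½ρv².
v = √(2ΔP/ρ) = √(2·26000/1000) = 7.21 m/s.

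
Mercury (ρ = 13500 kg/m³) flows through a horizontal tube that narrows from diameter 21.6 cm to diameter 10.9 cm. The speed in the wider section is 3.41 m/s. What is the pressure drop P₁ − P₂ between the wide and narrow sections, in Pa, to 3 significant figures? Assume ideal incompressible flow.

Continuity gives A₁v₁ = A₂v₂, so v₂ = (366 cm²)/(93.3 cm²) × 3.41 m/s = 13.4 m/s.
With no height change, Bernoulli's equation is P₁ + ½ρv₁² = P₂ + ½ρv₂².
P₁ − P₂ = ½·13500·(13.4² − 3.41²) = ½·13500·168 = 1130000 Pa.

ΔP ≈ 1130000 Pa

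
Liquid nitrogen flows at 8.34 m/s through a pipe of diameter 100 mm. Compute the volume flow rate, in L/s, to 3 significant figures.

Q ≈ 65.5 L/s

Q = A·v = 0.00785 m² × 8.34 m/s = 0.0655 m³/s.
Converting: 0.0655 m³/s × 1000 = 65.5 L/s.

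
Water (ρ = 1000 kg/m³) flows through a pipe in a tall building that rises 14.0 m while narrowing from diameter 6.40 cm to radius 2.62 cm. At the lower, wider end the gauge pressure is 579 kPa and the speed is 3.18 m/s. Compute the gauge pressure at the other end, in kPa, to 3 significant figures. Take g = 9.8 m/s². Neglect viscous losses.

P₂ ≈ 436 kPa

The volume flow rate is constant, so v₂ = (A₁/A₂)v₁ = (32.2/21.6)·3.18 = 4.74 m/s.
Bernoulli: P₁ + ½ρv₁² + ρg h₁ = P₂ + ½ρv₂² + ρg h₂, so P₂ = P₁ + ½ρ(v₁² − v₂²) − ρg(h₂ − h₁).
P₂ = 579000 + ½·1000·(3.18² − 4.74²) − 1000·9.8·(+14.0) = 579000 + (-6200) − (137000) = 436000 Pa.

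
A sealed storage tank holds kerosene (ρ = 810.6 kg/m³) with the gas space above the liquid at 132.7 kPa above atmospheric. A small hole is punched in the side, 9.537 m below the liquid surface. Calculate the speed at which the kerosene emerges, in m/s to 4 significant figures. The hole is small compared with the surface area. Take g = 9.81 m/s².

22.68 m/s

Take point 1 at the surface (v₁ ≈ 0) and point 2 at the hole (at atmospheric pressure). Bernoulli: P₁ + ρg h = P_atm + ½ρv₂².
With P₁ − P_atm = 132700 Pa, v₂ = √(2gh + 2ΔP/ρ) = √(2·9.81·9.537 + 2·132700/810.6) = 22.68 m/s.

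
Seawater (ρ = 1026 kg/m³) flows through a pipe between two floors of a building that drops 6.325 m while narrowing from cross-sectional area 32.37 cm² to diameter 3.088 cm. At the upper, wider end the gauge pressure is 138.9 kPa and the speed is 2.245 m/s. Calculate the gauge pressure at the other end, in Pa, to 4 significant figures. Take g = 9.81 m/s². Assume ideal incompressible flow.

The volume flow rate is constant, so v₂ = (A₁/A₂)v₁ = (32.37/7.489)·2.245 = 9.703 m/s.
Applying Bernoulli between the two ends and solving for P₂: P₂ = P₁ + ½ρ(v₁² − v₂²) − ρgΔh.
P₂ = 138900 + ½·1026·(2.245² − 9.703²) − 1026·9.81·(−6.325) = 138900 + (-45710) − (-63660) = 156800 Pa.

156800 Pa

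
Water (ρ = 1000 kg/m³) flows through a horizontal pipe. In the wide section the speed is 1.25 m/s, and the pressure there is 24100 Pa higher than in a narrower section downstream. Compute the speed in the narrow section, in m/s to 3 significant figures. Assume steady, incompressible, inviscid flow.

v₂ = 7.05 m/s

Along the level pipe P + ½ρv² is conserved, hence v₂² = v₁² + 2(P₁ − P₂)/ρ.
v₂ = √(1.25² + 2·24100/1000) = √(1.56 + 48.2) = 7.05 m/s.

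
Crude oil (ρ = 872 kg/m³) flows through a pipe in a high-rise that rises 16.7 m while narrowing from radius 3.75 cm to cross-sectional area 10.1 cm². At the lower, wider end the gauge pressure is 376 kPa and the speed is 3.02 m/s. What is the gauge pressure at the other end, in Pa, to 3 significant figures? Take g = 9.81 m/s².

161000 Pa

By continuity, v₂ = v₁·A₁/A₂ = 3.02·(44.2/10.1) = 13.2 m/s.
Energy conservation along the streamline gives P₂ = P₁ − ½ρ(v₂² − v₁²) − ρg(h₂ − h₁).
P₂ = 376000 + ½·872·(3.02² − 13.2²) − 872·9.81·(+16.7) = 376000 + (-72100) − (143000) = 161000 Pa.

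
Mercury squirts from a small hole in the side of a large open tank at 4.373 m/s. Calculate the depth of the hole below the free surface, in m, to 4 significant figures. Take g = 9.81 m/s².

0.9747 m

Inverting v = √(2gh) gives h = v² / 2g.
h = 4.373²/(2·9.81) = 19.12/19.62 = 0.9747 m.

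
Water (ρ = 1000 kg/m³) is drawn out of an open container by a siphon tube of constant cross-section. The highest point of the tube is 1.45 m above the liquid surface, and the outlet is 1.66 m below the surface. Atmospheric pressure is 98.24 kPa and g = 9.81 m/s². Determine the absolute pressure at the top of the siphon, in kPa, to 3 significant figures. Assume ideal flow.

From the surface to the outlet (both open to atmosphere, surface at rest): v = √(2g·h_out) = √(2·9.81·1.66) = 5.71 m/s.
With constant cross-section the crest speed equals v; applying Bernoulli from the surface up to the crest, P_top = P_atm − ½ρv² − ρg·h_top.
P_top = 98240 − ½·1000·5.71² − 1000·9.81·1.45 = 67700 Pa.

P_top = 67.7 kPa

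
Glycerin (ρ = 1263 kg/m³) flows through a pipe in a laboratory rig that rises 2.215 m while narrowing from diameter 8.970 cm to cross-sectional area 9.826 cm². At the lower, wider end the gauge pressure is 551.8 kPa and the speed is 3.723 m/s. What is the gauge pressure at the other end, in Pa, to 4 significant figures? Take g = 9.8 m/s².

Mass conservation (A₁v₁ = A₂v₂) gives v₂ = 3.723 × 63.19/9.826 = 23.94 m/s.
Energy conservation along the streamline gives P₂ = P₁ − ½ρ(v₂² − v₁²) − ρg(h₂ − h₁).
P₂ = 551800 + ½·1263·(3.723² − 23.94²) − 1263·9.8·(+2.215) = 551800 + (-353300) − (27420) = 171100 Pa.

P₂ ≈ 171100 Pa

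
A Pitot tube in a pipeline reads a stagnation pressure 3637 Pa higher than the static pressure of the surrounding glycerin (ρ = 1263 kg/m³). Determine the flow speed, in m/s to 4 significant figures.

v ≈ 2.400 m/s

The dynamic pressure equals the rise in static pressure at the stagnation point: ΔP = ½ρv².
v = √(2ΔP/ρ) = √(2·3637/1263) = 2.400 m/s.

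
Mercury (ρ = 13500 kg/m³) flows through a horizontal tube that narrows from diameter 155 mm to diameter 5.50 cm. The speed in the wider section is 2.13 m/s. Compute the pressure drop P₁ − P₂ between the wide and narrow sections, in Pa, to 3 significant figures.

Mass conservation (A₁v₁ = A₂v₂) gives v₂ = 2.13 × 189/23.8 = 16.9 m/s.
The pipe is horizontal, so Bernoulli reduces to P₁ + ½ρv₁² = P₂ + ½ρv₂².
P₁ − P₂ = ½·13500·(16.9² − 2.13²) = ½·13500·282 = 1900000 Pa.

1900000 Pa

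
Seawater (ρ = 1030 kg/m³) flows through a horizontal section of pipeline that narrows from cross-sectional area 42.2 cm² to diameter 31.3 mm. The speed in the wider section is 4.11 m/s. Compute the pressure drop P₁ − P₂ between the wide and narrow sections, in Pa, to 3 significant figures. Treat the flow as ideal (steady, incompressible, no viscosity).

Continuity gives A₁v₁ = A₂v₂, so v₂ = (42.2 cm²)/(7.69 cm²) × 4.11 m/s = 22.5 m/s.
Along the horizontal streamline, P + ½ρv² is constant.
P₁ − P₂ = ½·1030·(22.5² − 4.11²) = ½·1030·491 = 253000 Pa.

253000 Pa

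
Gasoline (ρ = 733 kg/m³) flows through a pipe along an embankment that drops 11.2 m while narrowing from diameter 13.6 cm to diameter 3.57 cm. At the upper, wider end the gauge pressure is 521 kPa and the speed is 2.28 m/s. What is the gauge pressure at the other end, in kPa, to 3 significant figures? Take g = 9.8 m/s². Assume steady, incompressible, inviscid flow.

Continuity gives A₁v₁ = A₂v₂, so v₂ = (145 cm²)/(10.0 cm²) × 2.28 m/s = 33.1 m/s.
Energy conservation along the streamline gives P₂ = P₁ − ½ρ(v₂² − v₁²) − ρg(h₂ − h₁).
P₂ = 521000 + ½·733·(2.28² − 33.1²) − 733·9.8·(−11.2) = 521000 + (-399000) − (-80500) = 202000 Pa.

P₂ ≈ 202 kPa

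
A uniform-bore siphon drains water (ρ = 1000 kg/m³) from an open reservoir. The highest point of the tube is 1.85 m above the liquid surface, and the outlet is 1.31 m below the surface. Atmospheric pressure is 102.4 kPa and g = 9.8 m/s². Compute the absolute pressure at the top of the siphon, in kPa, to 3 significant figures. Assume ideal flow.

Bernoulli surface→outlet gives ½v² = g·h_out, so v = √(2·9.8·1.31) = 5.07 m/s.
The bore is uniform, so the speed at the crest is the same v. Bernoulli surface→crest: P_atm = P_top + ½ρv² + ρg·h_top.
P_top = 102400 − ½·1000·5.07² − 1000·9.8·1.85 = 71400 Pa.

71.4 kPa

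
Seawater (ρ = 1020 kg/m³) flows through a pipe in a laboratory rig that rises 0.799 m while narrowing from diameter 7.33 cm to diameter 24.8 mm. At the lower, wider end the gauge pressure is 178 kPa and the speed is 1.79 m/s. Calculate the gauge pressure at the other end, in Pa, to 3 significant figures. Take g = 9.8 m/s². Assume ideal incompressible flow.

P₂ = 46900 Pa

By continuity, v₂ = v₁·A₁/A₂ = 1.79·(42.2/4.83) = 15.6 m/s.
Energy conservation along the streamline gives P₂ = P₁ − ½ρ(v₂² − v₁²) − ρg(h₂ − h₁).
P₂ = 178000 + ½·1020·(1.79² − 15.6²) − 1020·9.8·(+0.799) = 178000 + (-123000) − (7990) = 46900 Pa.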